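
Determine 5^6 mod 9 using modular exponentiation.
6 = 4 + 2 (binary 110). Repeated squaring mod 9: 5^1 ≡ 5; 5^2 ≡ 5² = 25 ≡ 7; 5^4 ≡ 7² = 49 ≡ 4. Multiply: 5^6 = 5^4 × 5^2 ≡ 4 × 7 (mod 9): 4 × 7 = 28 ≡ 1. So 5^6 ≡ 1 (mod 9).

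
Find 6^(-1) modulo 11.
2

Using Extended Euclidean Algorithm:
gcd(6, 11) = 1
Bezout coefficients: 6 × 2 + 11 × -1 = 1
So 6 × 2 ≡ 1 (mod 11)
The inverse is 2 mod 11 = 2
Verification: 6 × 2 = 12 = 1 × 11 + 1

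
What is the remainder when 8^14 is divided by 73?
Using repeated squaring. 14 = 8 + 4 + 2 (binary 1110). Repeated squaring mod 73: 8^1 ≡ 8; 8^2 ≡ 8² = 64 ≡ 64; 8^4 ≡ 64² = 4096 ≡ 8; 8^8 ≡ 8² = 64 ≡ 64. Multiply: 8^14 = 8^8 × 8^4 × 8^2 ≡ 64 × 8 × 64 (mod 73): 64 × 8 = 512 ≡ 1; 1 × 64 = 64 ≡ 64. So 8^14 ≡ 64 (mod 73).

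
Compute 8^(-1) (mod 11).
7

Using Extended Euclidean Algorithm:
gcd(8, 11) = 1
Bezout coefficients: 8 × -4 + 11 × 3 = 1
So 8 × -4 ≡ 1 (mod 11)
The inverse is -4 mod 11 = 7
Verification: 8 × 7 = 56 = 5 × 11 + 1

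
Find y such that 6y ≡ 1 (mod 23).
6^(-1) ≡ 4 (mod 23). Verification: 6 × 4 = 24 ≡ 1 (mod 23)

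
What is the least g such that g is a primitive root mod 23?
p - 1 = 22 has prime divisors 2, 11. h is a primitive root mod 23 iff h^(22/q) ≢ 1 (mod 23) for each such q.
h = 2: 2^11 ≡ 1, 2^2 ≡ 4 (mod 23); 2^11 ≡ 1, so not a primitive root.
h = 3: 3^11 ≡ 1, 3^2 ≡ 9 (mod 23); 3^11 ≡ 1, so not a primitive root.
h = 4: 4^11 ≡ 1, 4^2 ≡ 16 (mod 23); 4^11 ≡ 1, so not a primitive root.
h = 5: 5^11 ≡ 22, 5^2 ≡ 2 (mod 23); none is 1, so 5 has order 22 and is a primitive root.
The smallest primitive root mod 23 is g = 5.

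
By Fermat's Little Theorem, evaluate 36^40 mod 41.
By Fermat's Little Theorem, 36^{40} ≡ 1 (mod 41) since 41 is prime and gcd(36, 41) = 1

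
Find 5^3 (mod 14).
3 = 2 + 1 (binary 11). Repeated squaring mod 14: 5^1 ≡ 5; 5^2 ≡ 5² = 25 ≡ 11. Multiply: 5^3 = 5^2 × 5^1 ≡ 11 × 5 (mod 14): 11 × 5 = 55 ≡ 13. So 5^3 ≡ 13 (mod 14).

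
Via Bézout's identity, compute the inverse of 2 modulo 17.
Extended GCD: 2(-8) + 17(1) = 1. So 2^(-1) ≡ 9 ≡ 9 (mod 17). Verify: 2 × 9 = 18 ≡ 1 (mod 17)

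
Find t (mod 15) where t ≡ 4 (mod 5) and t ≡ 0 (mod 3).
M = 5 × 3 = 15. M₁ = 3, y₁ ≡ 2 (mod 5). M₂ = 5, y₂ ≡ 2 (mod 3). t = 4×3×2 + 0×5×2 ≡ 9 (mod 15)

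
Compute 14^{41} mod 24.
8

Using successive squaring:
Binary expansion of 41: 101001
Powers of 14 mod 24 (each is the square of the previous):
  14^1 ≡ 14 (mod 24)
  14^2 ≡ 14² = 196 ≡ 4 (mod 24)
  14^4 ≡ 4² = 16 ≡ 16 (mod 24)
  14^8 ≡ 16² = 256 ≡ 16 (mod 24)
  14^16 ≡ 16² = 256 ≡ 16 (mod 24)
  14^32 ≡ 16² = 256 ≡ 16 (mod 24)
41 = 32 + 8 + 1, so 14^41 = 14^32 × 14^8 × 14^1 ≡ 16 × 16 × 14 (mod 24)
Multiplying step by step:
  16 × 16 = 256 ≡ 16 (mod 24)
  16 × 14 = 224 ≡ 8 (mod 24)
Result: 14^41 ≡ 8 (mod 24)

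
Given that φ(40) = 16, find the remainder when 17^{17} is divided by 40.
By Euler: 17^{16} ≡ 1 (mod 40) since gcd(17, 40) = 1. 17 = 1×16 + 1. So 17^{17} ≡ 17^{1} ≡ 17 (mod 40)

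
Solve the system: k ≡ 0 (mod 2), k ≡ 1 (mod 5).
M = 2 × 5 = 10. M₁ = 5, y₁ ≡ 1 (mod 2). M₂ = 2, y₂ ≡ 3 (mod 5). k = 0×5×1 + 1×2×3 ≡ 6 (mod 10)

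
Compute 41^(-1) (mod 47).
41^(-1) ≡ 39 (mod 47). Verification: 41 × 39 = 1599 ≡ 1 (mod 47)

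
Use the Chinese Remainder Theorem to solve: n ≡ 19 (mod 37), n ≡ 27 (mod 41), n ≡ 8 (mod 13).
10564

Using the Chinese Remainder Theorem:
M = product of moduli = 19721
For equation 1: M_1 = 533, 533 ≡ 15 (mod 37), inverse of 533 mod 37 is 5 (check: 15 × 5 = 75 ≡ 1 (mod 37))
For equation 2: M_2 = 481, 481 ≡ 30 (mod 41), inverse of 481 mod 41 is 26 (check: 30 × 26 = 780 ≡ 1 (mod 41))
For equation 3: M_3 = 1517, 1517 ≡ 9 (mod 13), inverse of 1517 mod 13 is 3 (check: 9 × 3 = 27 ≡ 1 (mod 13))
Combine: n ≡ Σ r_i×M_i×(M_i⁻¹ mod m_i) = 19×533×5 + 27×481×26 + 8×1517×3 = 50635 + 337662 + 36408 = 424705
424705 mod 19721 = 10564
n ≡ 10564 (mod 19721)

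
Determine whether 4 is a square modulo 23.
By Euler's criterion: 4^{11} ≡ 1 (mod 23). Since this equals 1, 4 is a QR.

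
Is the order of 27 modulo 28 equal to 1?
No, the actual order is 2, not 1.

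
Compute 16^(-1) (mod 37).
16^(-1) ≡ 7 (mod 37). Verification: 16 × 7 = 112 ≡ 1 (mod 37)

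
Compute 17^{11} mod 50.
33

Using successive squaring:
Binary expansion of 11: 1011
Powers of 17 mod 50 (each is the square of the previous):
  17^1 ≡ 17 (mod 50)
  17^2 ≡ 17² = 289 ≡ 39 (mod 50)
  17^4 ≡ 39² = 1521 ≡ 21 (mod 50)
  17^8 ≡ 21² = 441 ≡ 41 (mod 50)
11 = 8 + 2 + 1, so 17^11 = 17^8 × 17^2 × 17^1 ≡ 41 × 39 × 17 (mod 50)
Multiplying step by step:
  41 × 39 = 1599 ≡ 49 (mod 50)
  49 × 17 = 833 ≡ 33 (mod 50)
Result: 17^11 ≡ 33 (mod 50)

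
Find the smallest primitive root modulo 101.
2

A primitive root g modulo p has order p-1 = 100
Prime divisors of 100: [2, 5]
g is a primitive root iff g^(100/q) ≢ 1 (mod 101) for each prime divisor q
Testing small values:
  g = 2: 2^50 ≡ 100, 2^20 ≡ 95 (mod 101) → none is 1, primitive root!
The smallest primitive root is 2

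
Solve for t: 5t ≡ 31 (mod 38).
29

Since gcd(5, 38) = 1 divides 31, a solution exists.
Multiply both sides by the inverse of 5 mod 38:
  5^(-1) mod 38 = 23
  x ≡ 23 × 31 ≡ 713 ≡ 29 (mod 38)
Verification: 5 × 29 = 145 = 3 × 38 + 31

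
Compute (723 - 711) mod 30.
12

(723 - 711) = 12
12 mod 30 = 12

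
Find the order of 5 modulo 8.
Powers of 5 mod 8: 5^1≡5, 5^2≡1. Order = 2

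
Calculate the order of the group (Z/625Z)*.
500

Prime factorization: 625 = 5^4
Using the formula φ(n) = n × Π(1 - 1/p) for each prime factor p:
φ(625) = 625 × (1 - 1/5)
φ(625) = 500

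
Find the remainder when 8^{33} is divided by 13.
By Fermat: 8^{12} ≡ 1 (mod 13). 33 = 2×12 + 9. So 8^{33} ≡ 8^{9} ≡ 8 (mod 13)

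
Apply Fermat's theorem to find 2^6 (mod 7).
By Fermat's Little Theorem, 2^{6} ≡ 1 (mod 7) since 7 is prime and gcd(2, 7) = 1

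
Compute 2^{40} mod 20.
16

Using successive squaring:
Binary expansion of 40: 101000
Powers of 2 mod 20 (each is the square of the previous):
  2^1 ≡ 2 (mod 20)
  2^2 ≡ 2² = 4 ≡ 4 (mod 20)
  2^4 ≡ 4² = 16 ≡ 16 (mod 20)
  2^8 ≡ 16² = 256 ≡ 16 (mod 20)
  2^16 ≡ 16² = 256 ≡ 16 (mod 20)
  2^32 ≡ 16² = 256 ≡ 16 (mod 20)
40 = 32 + 8, so 2^40 = 2^32 × 2^8 ≡ 16 × 16 (mod 20)
Multiplying step by step:
  16 × 16 = 256 ≡ 16 (mod 20)
Result: 2^40 ≡ 16 (mod 20)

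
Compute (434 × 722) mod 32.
4

(434 × 722) = 313348
313348 mod 32 = 4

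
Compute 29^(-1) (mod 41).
17

Using Extended Euclidean Algorithm:
gcd(29, 41) = 1
Bezout coefficients: 29 × 17 + 41 × -12 = 1
So 29 × 17 ≡ 1 (mod 41)
The inverse is 17 mod 41 = 17
Verification: 29 × 17 = 493 = 12 × 41 + 1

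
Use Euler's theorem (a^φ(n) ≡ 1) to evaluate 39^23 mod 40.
By Euler: 39^{16} ≡ 1 (mod 40) since gcd(39, 40) = 1. 23 = 1×16 + 7. So 39^{23} ≡ 39^{7} ≡ 39 (mod 40)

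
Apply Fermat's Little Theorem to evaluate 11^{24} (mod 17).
16

By Fermat's Little Theorem, a^(p-1) ≡ 1 (mod p) for prime p and gcd(a, p) = 1
Here p = 17, so 11^16 ≡ 1 (mod 17)
We can reduce the exponent: 24 mod 16 = 8
So 11^24 ≡ 11^8 (mod 17)
Computing: 11^8 mod 17 = 16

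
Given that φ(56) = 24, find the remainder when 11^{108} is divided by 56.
By Euler: 11^{24} ≡ 1 (mod 56) since gcd(11, 56) = 1. 108 = 4×24 + 12. So 11^{108} ≡ 11^{12} ≡ 1 (mod 56)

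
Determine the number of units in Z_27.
18

Prime factorization: 27 = 3^3
Using the formula φ(n) = n × Π(1 - 1/p) for each prime factor p:
φ(27) = 27 × (1 - 1/3)
φ(27) = 18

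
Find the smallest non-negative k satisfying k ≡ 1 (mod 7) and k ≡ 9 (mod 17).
M = 7 × 17 = 119. M₁ = 17, y₁ ≡ 5 (mod 7). M₂ = 7, y₂ ≡ 5 (mod 17). k = 1×17×5 + 9×7×5 ≡ 43 (mod 119)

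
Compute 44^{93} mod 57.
26

Using successive squaring:
Binary expansion of 93: 1011101
Powers of 44 mod 57 (each is the square of the previous):
  44^1 ≡ 44 (mod 57)
  44^2 ≡ 44² = 1936 ≡ 55 (mod 57)
  44^4 ≡ 55² = 3025 ≡ 4 (mod 57)
  44^8 ≡ 4² = 16 ≡ 16 (mod 57)
  44^16 ≡ 16² = 256 ≡ 28 (mod 57)
  44^32 ≡ 28² = 784 ≡ 43 (mod 57)
  44^64 ≡ 43² = 1849 ≡ 25 (mod 57)
93 = 64 + 16 + 8 + 4 + 1, so 44^93 = 44^64 × 44^16 × 44^8 × 44^4 × 44^1 ≡ 25 × 28 × 16 × 4 × 44 (mod 57)
Multiplying step by step:
  25 × 28 = 700 ≡ 16 (mod 57)
  16 × 16 = 256 ≡ 28 (mod 57)
  28 × 4 = 112 ≡ 55 (mod 57)
  55 × 44 = 2420 ≡ 26 (mod 57)
Result: 44^93 ≡ 26 (mod 57)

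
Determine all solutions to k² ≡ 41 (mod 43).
The square roots of 41 mod 43 are 16 and 27. Verify: 16² = 256 ≡ 41 (mod 43)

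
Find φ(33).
20

Prime factorization: 33 = 3 × 11
Using the formula φ(n) = n × Π(1 - 1/p) for each prime factor p:
φ(33) = 33 × (1 - 1/3) × (1 - 1/11)
φ(33) = 20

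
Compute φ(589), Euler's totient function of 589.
540

Prime factorization: 589 = 19 × 31
Using the formula φ(n) = n × Π(1 - 1/p) for each prime factor p:
φ(589) = 589 × (1 - 1/19) × (1 - 1/31)
φ(589) = 540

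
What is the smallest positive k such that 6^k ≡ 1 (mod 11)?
Powers of 6 mod 11: 6^1≡6, 6^2≡3, 6^3≡7, 6^4≡9, 6^5≡10, 6^6≡5, 6^7≡8, 6^8≡4, 6^9≡2, 6^10≡1. Order = 10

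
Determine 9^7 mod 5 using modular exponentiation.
9 ≡ 4 (mod 5). 7 = 4 + 2 + 1 (binary 111). Repeated squaring mod 5: 4^1 ≡ 4; 4^2 ≡ 4² = 16 ≡ 1; 4^4 ≡ 1² = 1 ≡ 1. Multiply: 9^7 ≡ 4^4 × 4^2 × 4^1 ≡ 1 × 1 × 4 (mod 5): 1 × 1 = 1 ≡ 1; 1 × 4 = 4 ≡ 4. So 9^7 ≡ 4 (mod 5).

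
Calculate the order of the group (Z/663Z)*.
384

Prime factorization: 663 = 3 × 13 × 17
Using the formula φ(n) = n × Π(1 - 1/p) for each prime factor p:
φ(663) = 663 × (1 - 1/3) × (1 - 1/13) × (1 - 1/17)
φ(663) = 384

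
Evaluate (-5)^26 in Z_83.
Using repeated squaring. (-5) ≡ 78 (mod 83). 26 = 16 + 8 + 2 (binary 11010). Repeated squaring mod 83: 78^1 ≡ 78; 78^2 ≡ 78² = 6084 ≡ 25; 78^4 ≡ 25² = 625 ≡ 44; 78^8 ≡ 44² = 1936 ≡ 27; 78^16 ≡ 27² = 729 ≡ 65. Multiply: (-5)^26 ≡ 78^16 × 78^8 × 78^2 ≡ 65 × 27 × 25 (mod 83): 65 × 27 = 1755 ≡ 12; 12 × 25 = 300 ≡ 51. So (-5)^26 ≡ 51 (mod 83).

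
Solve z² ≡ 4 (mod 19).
The square roots of 4 mod 19 are 17 and 2. Verify: 17² = 289 ≡ 4 (mod 19)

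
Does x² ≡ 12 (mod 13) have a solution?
By Euler's criterion: 12^{6} ≡ 1 (mod 13). Since this equals 1, 12 is a QR.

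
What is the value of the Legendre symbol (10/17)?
(10/17) = 10^{8} mod 17 = -1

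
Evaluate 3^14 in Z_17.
Using repeated squaring. 14 = 8 + 4 + 2 (binary 1110). Repeated squaring mod 17: 3^1 ≡ 3; 3^2 ≡ 3² = 9 ≡ 9; 3^4 ≡ 9² = 81 ≡ 13; 3^8 ≡ 13² = 169 ≡ 16. Multiply: 3^14 = 3^8 × 3^4 × 3^2 ≡ 16 × 13 × 9 (mod 17): 16 × 13 = 208 ≡ 4; 4 × 9 = 36 ≡ 2. So 3^14 ≡ 2 (mod 17).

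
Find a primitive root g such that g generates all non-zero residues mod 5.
p - 1 = 4 has prime divisors 2. h is a primitive root mod 5 iff h^(4/q) ≢ 1 (mod 5) for each such q.
h = 2: 2^2 ≡ 4 (mod 5); none is 1, so 2 has order 4 and is a primitive root.
The smallest primitive root mod 5 is g = 2.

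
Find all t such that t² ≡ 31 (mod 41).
The square roots of 31 mod 41 are 20 and 21. Verify: 20² = 400 ≡ 31 (mod 41)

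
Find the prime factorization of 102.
2 × 3 × 17

Divide by primes starting from smallest:
102 ÷ 2 = 51
51 ÷ 3 = 17
17 ÷ 17 = 1

102 = 2 × 3 × 17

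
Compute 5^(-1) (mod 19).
5^(-1) ≡ 4 (mod 19). Verification: 5 × 4 = 20 ≡ 1 (mod 19)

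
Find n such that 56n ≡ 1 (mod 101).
56^(-1) ≡ 92 (mod 101). Verification: 56 × 92 = 5152 ≡ 1 (mod 101)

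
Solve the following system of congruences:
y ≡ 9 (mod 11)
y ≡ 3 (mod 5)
53

Using the Chinese Remainder Theorem:
M = product of moduli = 55
For equation 1: M_1 = 5, 5 ≡ 5 (mod 11), inverse of 5 mod 11 is 9 (check: 5 × 9 = 45 ≡ 1 (mod 11))
For equation 2: M_2 = 11, 11 ≡ 1 (mod 5), inverse of 11 mod 5 is 1 (check: 1 × 1 = 1 ≡ 1 (mod 5))
Combine: y ≡ Σ r_i×M_i×(M_i⁻¹ mod m_i) = 9×5×9 + 3×11×1 = 405 + 33 = 438
438 mod 55 = 53
y ≡ 53 (mod 55)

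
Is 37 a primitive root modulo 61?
p - 1 = 60 has prime divisors 2, 3, 5. Check 37^(60/q) mod 61 for each: 37^(60/2) = 37^30 ≡ 60, 37^(60/3) = 37^20 ≡ 1, 37^(60/5) = 37^12 ≡ 34 (mod 61). Since 37^20 ≡ 1 (mod 61), the order of 37 divides 20 (in fact the order is 20) ≠ 60, so it is not a primitive root.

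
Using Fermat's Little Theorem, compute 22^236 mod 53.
By Fermat: 22^{52} ≡ 1 (mod 53). 236 = 4×52 + 28. So 22^{236} ≡ 22^{28} ≡ 46 (mod 53)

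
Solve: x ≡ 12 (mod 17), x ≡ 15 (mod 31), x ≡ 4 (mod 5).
M = 17 × 31 × 5 = 2635. M₁ = 155, y₁ ≡ 9 (mod 17). M₂ = 85, y₂ ≡ 27 (mod 31). M₃ = 527, y₃ ≡ 3 (mod 5). x = 12×155×9 + 15×85×27 + 4×527×3 ≡ 2154 (mod 2635)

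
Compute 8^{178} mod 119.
64

Using successive squaring:
Binary expansion of 178: 10110010
Powers of 8 mod 119 (each is the square of the previous):
  8^1 ≡ 8 (mod 119)
  8^2 ≡ 8² = 64 ≡ 64 (mod 119)
  8^4 ≡ 64² = 4096 ≡ 50 (mod 119)
  8^8 ≡ 50² = 2500 ≡ 1 (mod 119)
  8^16 ≡ 1² = 1 ≡ 1 (mod 119)
  8^32 ≡ 1² = 1 ≡ 1 (mod 119)
  8^64 ≡ 1² = 1 ≡ 1 (mod 119)
  8^128 ≡ 1² = 1 ≡ 1 (mod 119)
178 = 128 + 32 + 16 + 2, so 8^178 = 8^128 × 8^32 × 8^16 × 8^2 ≡ 1 × 1 × 1 × 64 (mod 119)
Multiplying step by step:
  1 × 1 = 1 ≡ 1 (mod 119)
  1 × 1 = 1 ≡ 1 (mod 119)
  1 × 64 = 64 ≡ 64 (mod 119)
Result: 8^178 ≡ 64 (mod 119)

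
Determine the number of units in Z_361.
342

Prime factorization: 361 = 19^2
Using the formula φ(n) = n × Π(1 - 1/p) for each prime factor p:
φ(361) = 361 × (1 - 1/19)
φ(361) = 342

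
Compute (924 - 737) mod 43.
15

(924 - 737) = 187
187 mod 43 = 15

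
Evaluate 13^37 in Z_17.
Using Fermat: 13^{16} ≡ 1 (mod 17). 37 ≡ 5 (mod 16). So 13^{37} ≡ 13^{5} ≡ 13 (mod 17)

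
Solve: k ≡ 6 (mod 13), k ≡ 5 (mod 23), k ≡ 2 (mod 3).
M = 13 × 23 × 3 = 897. M₁ = 69, y₁ ≡ 10 (mod 13). M₂ = 39, y₂ ≡ 13 (mod 23). M₃ = 299, y₃ ≡ 2 (mod 3). k = 6×69×10 + 5×39×13 + 2×299×2 ≡ 695 (mod 897)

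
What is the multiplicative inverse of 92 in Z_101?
92^(-1) ≡ 56 (mod 101). Verification: 92 × 56 = 5152 ≡ 1 (mod 101)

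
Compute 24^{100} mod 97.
36

Using successive squaring:
Binary expansion of 100: 1100100
Powers of 24 mod 97 (each is the square of the previous):
  24^1 ≡ 24 (mod 97)
  24^2 ≡ 24² = 576 ≡ 91 (mod 97)
  24^4 ≡ 91² = 8281 ≡ 36 (mod 97)
  24^8 ≡ 36² = 1296 ≡ 35 (mod 97)
  24^16 ≡ 35² = 1225 ≡ 61 (mod 97)
  24^32 ≡ 61² = 3721 ≡ 35 (mod 97)
  24^64 ≡ 35² = 1225 ≡ 61 (mod 97)
100 = 64 + 32 + 4, so 24^100 = 24^64 × 24^32 × 24^4 ≡ 61 × 35 × 36 (mod 97)
Multiplying step by step:
  61 × 35 = 2135 ≡ 1 (mod 97)
  1 × 36 = 36 ≡ 36 (mod 97)
Result: 24^100 ≡ 36 (mod 97)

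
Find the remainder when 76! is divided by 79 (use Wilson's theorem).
(78)! = (76)! × (77) × (78) ≡ -1 (mod 79). So (76)! ≡ -1 × [(78)(77)]^(-1) ≡ 39 (mod 79)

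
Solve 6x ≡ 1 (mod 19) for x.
6^(-1) ≡ 16 (mod 19). Verification: 6 × 16 = 96 ≡ 1 (mod 19)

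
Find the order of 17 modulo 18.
Powers of 17 mod 18: 17^1≡17, 17^2≡1. Order = 2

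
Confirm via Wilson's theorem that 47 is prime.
(46)! mod 47 = 46. Since this equals -1 (mod 47), Wilson confirms 47 is prime.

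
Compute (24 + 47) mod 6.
5

(24 + 47) = 71
71 mod 6 = 5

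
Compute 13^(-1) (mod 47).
13^(-1) ≡ 29 (mod 47). Verification: 13 × 29 = 377 ≡ 1 (mod 47)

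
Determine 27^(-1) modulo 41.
27^(-1) ≡ 38 (mod 41). Verification: 27 × 38 = 1026 ≡ 1 (mod 41)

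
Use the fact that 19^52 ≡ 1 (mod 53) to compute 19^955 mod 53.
By Fermat: 19^{52} ≡ 1 (mod 53). 955 ≡ 19 (mod 52). So 19^{955} ≡ 19^{19} ≡ 51 (mod 53)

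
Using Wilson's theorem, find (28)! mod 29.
By Wilson's theorem, (28)! ≡ -1 ≡ 28 (mod 29)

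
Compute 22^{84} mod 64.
0

Using successive squaring:
Binary expansion of 84: 1010100
Powers of 22 mod 64 (each is the square of the previous):
  22^1 ≡ 22 (mod 64)
  22^2 ≡ 22² = 484 ≡ 36 (mod 64)
  22^4 ≡ 36² = 1296 ≡ 16 (mod 64)
  22^8 ≡ 16² = 256 ≡ 0 (mod 64)
  22^16 ≡ 0² = 0 ≡ 0 (mod 64)
  22^32 ≡ 0² = 0 ≡ 0 (mod 64)
  22^64 ≡ 0² = 0 ≡ 0 (mod 64)
84 = 64 + 16 + 4, so 22^84 = 22^64 × 22^16 × 22^4 ≡ 0 × 0 × 16 (mod 64)
Multiplying step by step:
  0 × 0 = 0 ≡ 0 (mod 64)
  0 × 16 = 0 ≡ 0 (mod 64)
Result: 22^84 ≡ 0 (mod 64)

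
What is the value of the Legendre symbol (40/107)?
(40/107) = 40^{53} mod 107 = 1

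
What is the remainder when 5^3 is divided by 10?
3 = 2 + 1 (binary 11). Repeated squaring mod 10: 5^1 ≡ 5; 5^2 ≡ 5² = 25 ≡ 5. Multiply: 5^3 = 5^2 × 5^1 ≡ 5 × 5 (mod 10): 5 × 5 = 25 ≡ 5. So 5^3 ≡ 5 (mod 10).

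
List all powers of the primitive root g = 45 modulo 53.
g^1, g^2, ..., g^{52} mod 53: {45, 11, 18, 15, 39, 6, 5, 13, 2, 37, 22, 36, 30, 25, 12, 10, 26, 4, 21, 44, 19, 7, 50, 24, 20, 52, 8, 42, 35, 38, 14, 47, 48, 40, 51, 16, 31, 17, 23, 28, 41, 43, 27, 49, 32, 9, 34, 46, 3, 29, 33, 1}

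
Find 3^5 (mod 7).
5 = 4 + 1 (binary 101). Repeated squaring mod 7: 3^1 ≡ 3; 3^2 ≡ 3² = 9 ≡ 2; 3^4 ≡ 2² = 4 ≡ 4. Multiply: 3^5 = 3^4 × 3^1 ≡ 4 × 3 (mod 7): 4 × 3 = 12 ≡ 5. So 3^5 ≡ 5 (mod 7).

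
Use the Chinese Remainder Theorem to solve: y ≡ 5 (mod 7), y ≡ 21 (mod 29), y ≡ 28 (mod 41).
5850

Using the Chinese Remainder Theorem:
M = product of moduli = 8323
For equation 1: M_1 = 1189, 1189 ≡ 6 (mod 7), inverse of 1189 mod 7 is 6 (check: 6 × 6 = 36 ≡ 1 (mod 7))
For equation 2: M_2 = 287, 287 ≡ 26 (mod 29), inverse of 287 mod 29 is 19 (check: 26 × 19 = 494 ≡ 1 (mod 29))
For equation 3: M_3 = 203, 203 ≡ 39 (mod 41), inverse of 203 mod 41 is 20 (check: 39 × 20 = 780 ≡ 1 (mod 41))
Combine: y ≡ Σ r_i×M_i×(M_i⁻¹ mod m_i) = 5×1189×6 + 21×287×19 + 28×203×20 = 35670 + 114513 + 113680 = 263863
263863 mod 8323 = 5850
y ≡ 5850 (mod 8323)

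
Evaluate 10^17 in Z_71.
Using repeated squaring. 17 = 16 + 1 (binary 10001). Repeated squaring mod 71: 10^1 ≡ 10; 10^2 ≡ 10² = 100 ≡ 29; 10^4 ≡ 29² = 841 ≡ 60; 10^8 ≡ 60² = 3600 ≡ 50; 10^16 ≡ 50² = 2500 ≡ 15. Multiply: 10^17 = 10^16 × 10^1 ≡ 15 × 10 (mod 71): 15 × 10 = 150 ≡ 8. So 10^17 ≡ 8 (mod 71).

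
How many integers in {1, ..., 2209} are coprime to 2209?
2162

Prime factorization: 2209 = 47^2
Using the formula φ(n) = n × Π(1 - 1/p) for each prime factor p:
φ(2209) = 2209 × (1 - 1/47)
φ(2209) = 2162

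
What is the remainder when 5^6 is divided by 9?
6 = 4 + 2 (binary 110). Repeated squaring mod 9: 5^1 ≡ 5; 5^2 ≡ 5² = 25 ≡ 7; 5^4 ≡ 7² = 49 ≡ 4. Multiply: 5^6 = 5^4 × 5^2 ≡ 4 × 7 (mod 9): 4 × 7 = 28 ≡ 1. So 5^6 ≡ 1 (mod 9).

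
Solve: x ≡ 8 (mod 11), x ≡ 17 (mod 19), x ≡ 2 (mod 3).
M = 11 × 19 × 3 = 627. M₁ = 57, y₁ ≡ 6 (mod 11). M₂ = 33, y₂ ≡ 15 (mod 19). M₃ = 209, y₃ ≡ 2 (mod 3). x = 8×57×6 + 17×33×15 + 2×209×2 ≡ 74 (mod 627)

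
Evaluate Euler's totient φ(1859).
1560

Prime factorization: 1859 = 11 × 13^2
Using the formula φ(n) = n × Π(1 - 1/p) for each prime factor p:
φ(1859) = 1859 × (1 - 1/11) × (1 - 1/13)
φ(1859) = 1560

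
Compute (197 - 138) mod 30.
29

(197 - 138) = 59
59 mod 30 = 29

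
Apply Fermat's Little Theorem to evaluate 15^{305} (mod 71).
37

By Fermat's Little Theorem, a^(p-1) ≡ 1 (mod p) for prime p and gcd(a, p) = 1
Here p = 71, so 15^70 ≡ 1 (mod 71)
We can reduce the exponent: 305 mod 70 = 25
So 15^305 ≡ 15^25 (mod 71)
Computing: 15^25 mod 71 = 37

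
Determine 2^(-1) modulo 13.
2^(-1) ≡ 7 (mod 13). Verification: 2 × 7 = 14 ≡ 1 (mod 13)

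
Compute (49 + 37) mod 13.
8

(49 + 37) = 86
86 mod 13 = 8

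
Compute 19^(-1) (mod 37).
19^(-1) ≡ 2 (mod 37). Verification: 19 × 2 = 38 ≡ 1 (mod 37)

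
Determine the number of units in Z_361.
342

Prime factorization: 361 = 19^2
Using the formula φ(n) = n × Π(1 - 1/p) for each prime factor p:
φ(361) = 361 × (1 - 1/19)
φ(361) = 342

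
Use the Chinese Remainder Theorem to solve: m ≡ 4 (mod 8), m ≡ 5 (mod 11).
M = 8 × 11 = 88. M₁ = 11, y₁ ≡ 3 (mod 8). M₂ = 8, y₂ ≡ 7 (mod 11). m = 4×11×3 + 5×8×7 ≡ 60 (mod 88)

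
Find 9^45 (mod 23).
Using Fermat: 9^{22} ≡ 1 (mod 23). 45 ≡ 1 (mod 22). So 9^{45} ≡ 9^{1} ≡ 9 (mod 23)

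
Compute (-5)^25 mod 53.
Using repeated squaring. (-5) ≡ 48 (mod 53). 25 = 16 + 8 + 1 (binary 11001). Repeated squaring mod 53: 48^1 ≡ 48; 48^2 ≡ 48² = 2304 ≡ 25; 48^4 ≡ 25² = 625 ≡ 42; 48^8 ≡ 42² = 1764 ≡ 15; 48^16 ≡ 15² = 225 ≡ 13. Multiply: (-5)^25 ≡ 48^16 × 48^8 × 48^1 ≡ 13 × 15 × 48 (mod 53): 13 × 15 = 195 ≡ 36; 36 × 48 = 1728 ≡ 32. So (-5)^25 ≡ 32 (mod 53).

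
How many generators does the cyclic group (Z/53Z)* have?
24

The number of primitive roots modulo p is φ(p-1) = φ(52)
φ(52) = 24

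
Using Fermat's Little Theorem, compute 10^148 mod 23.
By Fermat: 10^{22} ≡ 1 (mod 23). 148 = 6×22 + 16. So 10^{148} ≡ 10^{16} ≡ 4 (mod 23)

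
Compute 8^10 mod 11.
10 = 8 + 2 (binary 1010). Repeated squaring mod 11: 8^1 ≡ 8; 8^2 ≡ 8² = 64 ≡ 9; 8^4 ≡ 9² = 81 ≡ 4; 8^8 ≡ 4² = 16 ≡ 5. Multiply: 8^10 = 8^8 × 8^2 ≡ 5 × 9 (mod 11): 5 × 9 = 45 ≡ 1. So 8^10 ≡ 1 (mod 11).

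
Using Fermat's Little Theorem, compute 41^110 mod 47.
By Fermat: 41^{46} ≡ 1 (mod 47). 110 = 2×46 + 18. So 41^{110} ≡ 41^{18} ≡ 9 (mod 47)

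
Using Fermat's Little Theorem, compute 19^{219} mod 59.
29

By Fermat's Little Theorem, a^(p-1) ≡ 1 (mod p) for prime p and gcd(a, p) = 1
Here p = 59, so 19^58 ≡ 1 (mod 59)
We can reduce the exponent: 219 mod 58 = 45
So 19^219 ≡ 19^45 (mod 59)
Computing: 19^45 mod 59 = 29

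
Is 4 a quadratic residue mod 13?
By Euler's criterion: 4^{6} ≡ 1 (mod 13). Since this equals 1, 4 is a QR.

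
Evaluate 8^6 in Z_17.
6 = 4 + 2 (binary 110). Repeated squaring mod 17: 8^1 ≡ 8; 8^2 ≡ 8² = 64 ≡ 13; 8^4 ≡ 13² = 169 ≡ 16. Multiply: 8^6 = 8^4 × 8^2 ≡ 16 × 13 (mod 17): 16 × 13 = 208 ≡ 4. So 8^6 ≡ 4 (mod 17).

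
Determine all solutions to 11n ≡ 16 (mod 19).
17

Since gcd(11, 19) = 1 divides 16, a solution exists.
Multiply both sides by the inverse of 11 mod 19:
  11^(-1) mod 19 = 7
  x ≡ 7 × 16 ≡ 112 ≡ 17 (mod 19)
Verification: 11 × 17 = 187 = 9 × 19 + 16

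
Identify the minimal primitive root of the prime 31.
p - 1 = 30 has prime divisors 2, 3, 5. h is a primitive root mod 31 iff h^(30/q) ≢ 1 (mod 31) for each such q.
h = 2: 2^15 ≡ 1, 2^10 ≡ 1, 2^6 ≡ 2 (mod 31); 2^15 ≡ 1, so not a primitive root.
h = 3: 3^15 ≡ 30, 3^10 ≡ 25, 3^6 ≡ 16 (mod 31); none is 1, so 3 has order 30 and is a primitive root.
The smallest primitive root mod 31 is g = 3.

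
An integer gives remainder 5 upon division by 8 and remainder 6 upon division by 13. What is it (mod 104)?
M = 8 × 13 = 104. M₁ = 13, y₁ ≡ 5 (mod 8). M₂ = 8, y₂ ≡ 5 (mod 13). n = 5×13×5 + 6×8×5 ≡ 45 (mod 104). The smallest positive such number is 45.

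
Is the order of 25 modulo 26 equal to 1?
No, the actual order is 2, not 1.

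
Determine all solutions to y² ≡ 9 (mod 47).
The square roots of 9 mod 47 are 3 and 44. Verify: 3² = 9 ≡ 9 (mod 47)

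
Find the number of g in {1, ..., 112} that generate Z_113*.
Number of primitive roots mod 113 = φ(112) = 48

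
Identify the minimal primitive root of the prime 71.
p - 1 = 70 has prime divisors 2, 5, 7. h is a primitive root mod 71 iff h^(70/q) ≢ 1 (mod 71) for each such q.
h = 2: 2^35 ≡ 1, 2^14 ≡ 54, 2^10 ≡ 30 (mod 71); 2^35 ≡ 1, so not a primitive root.
h = 3: 3^35 ≡ 1, 3^14 ≡ 54, 3^10 ≡ 48 (mod 71); 3^35 ≡ 1, so not a primitive root.
h = 4: 4^35 ≡ 1, 4^14 ≡ 5, 4^10 ≡ 48 (mod 71); 4^35 ≡ 1, so not a primitive root.
h = 5: 5^35 ≡ 1, 5^14 ≡ 57, 5^10 ≡ 1 (mod 71); 5^35 ≡ 1, so not a primitive root.
h = 6: 6^35 ≡ 1, 6^14 ≡ 5, 6^10 ≡ 20 (mod 71); 6^35 ≡ 1, so not a primitive root.
h = 7: 7^35 ≡ 70, 7^14 ≡ 54, 7^10 ≡ 45 (mod 71); none is 1, so 7 has order 70 and is a primitive root.
The smallest primitive root mod 71 is g = 7.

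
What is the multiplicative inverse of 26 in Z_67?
49

Using Extended Euclidean Algorithm:
gcd(26, 67) = 1
Bezout coefficients: 26 × -18 + 67 × 7 = 1
So 26 × -18 ≡ 1 (mod 67)
The inverse is -18 mod 67 = 49
Verification: 26 × 49 = 1274 = 19 × 67 + 1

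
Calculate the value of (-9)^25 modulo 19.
Using Fermat: (-9)^{18} ≡ 1 (mod 19). 25 ≡ 7 (mod 18). So (-9)^{25} ≡ (-9)^{7} ≡ 15 (mod 19)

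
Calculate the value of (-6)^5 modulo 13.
(-6) ≡ 7 (mod 13). 5 = 4 + 1 (binary 101). Repeated squaring mod 13: 7^1 ≡ 7; 7^2 ≡ 7² = 49 ≡ 10; 7^4 ≡ 10² = 100 ≡ 9. Multiply: (-6)^5 ≡ 7^4 × 7^1 ≡ 9 × 7 (mod 13): 9 × 7 = 63 ≡ 11. So (-6)^5 ≡ 11 (mod 13).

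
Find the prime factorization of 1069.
1069

Divide by primes starting from smallest:
1069 ÷ 1069 = 1

1069 = 1069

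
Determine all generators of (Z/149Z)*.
Primitive roots mod 149: {2, 3, 8, 10, 11, 12, 13, 14, 15, 18, 21, 23, 27, 32, 34, 38, 40, 41, 43, 48, 50, 51, 52, 55, 56, 57, 58, 59, 60, 62, 65, 66, 70, 71, 72, 74, 75, 77, 78, 79, 83, 84, 87, 89, 90, 91, 92, 93, 94, 97, 98, 99, 101, 106, 108, 109, 111, 115, 117, 122, 126, 128, 131, 134, 135, 136, 137, 138, 139, 141, 146, 147}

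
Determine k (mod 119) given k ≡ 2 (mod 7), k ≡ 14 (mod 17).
65

Using the Chinese Remainder Theorem:
M = product of moduli = 119
For equation 1: M_1 = 17, 17 ≡ 3 (mod 7), inverse of 17 mod 7 is 5 (check: 3 × 5 = 15 ≡ 1 (mod 7))
For equation 2: M_2 = 7, 7 ≡ 7 (mod 17), inverse of 7 mod 17 is 5 (check: 7 × 5 = 35 ≡ 1 (mod 17))
Combine: k ≡ Σ r_i×M_i×(M_i⁻¹ mod m_i) = 2×17×5 + 14×7×5 = 170 + 490 = 660
660 mod 119 = 65
k ≡ 65 (mod 119)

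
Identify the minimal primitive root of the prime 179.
p - 1 = 178 has prime divisors 2, 89. h is a primitive root mod 179 iff h^(178/q) ≢ 1 (mod 179) for each such q.
h = 2: 2^89 ≡ 178, 2^2 ≡ 4 (mod 179); none is 1, so 2 has order 178 and is a primitive root.
The smallest primitive root mod 179 is g = 2.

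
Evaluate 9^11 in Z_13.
Using repeated squaring. 11 = 8 + 2 + 1 (binary 1011). Repeated squaring mod 13: 9^1 ≡ 9; 9^2 ≡ 9² = 81 ≡ 3; 9^4 ≡ 3² = 9 ≡ 9; 9^8 ≡ 9² = 81 ≡ 3. Multiply: 9^11 = 9^8 × 9^2 × 9^1 ≡ 3 × 3 × 9 (mod 13): 3 × 3 = 9 ≡ 9; 9 × 9 = 81 ≡ 3. So 9^11 ≡ 3 (mod 13).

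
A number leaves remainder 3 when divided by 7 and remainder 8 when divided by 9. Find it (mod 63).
M = 7 × 9 = 63. M₁ = 9, y₁ ≡ 4 (mod 7). M₂ = 7, y₂ ≡ 4 (mod 9). x = 3×9×4 + 8×7×4 ≡ 17 (mod 63)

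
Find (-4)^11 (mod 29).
Using repeated squaring. (-4) ≡ 25 (mod 29). 11 = 8 + 2 + 1 (binary 1011). Repeated squaring mod 29: 25^1 ≡ 25; 25^2 ≡ 25² = 625 ≡ 16; 25^4 ≡ 16² = 256 ≡ 24; 25^8 ≡ 24² = 576 ≡ 25. Multiply: (-4)^11 ≡ 25^8 × 25^2 × 25^1 ≡ 25 × 16 × 25 (mod 29): 25 × 16 = 400 ≡ 23; 23 × 25 = 575 ≡ 24. So (-4)^11 ≡ 24 (mod 29).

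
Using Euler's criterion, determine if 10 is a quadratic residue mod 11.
By Euler's criterion: 10^{5} ≡ 10 (mod 11). Since this equals -1 (≡ 10), 10 is not a QR.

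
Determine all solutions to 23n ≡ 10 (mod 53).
35

Since gcd(23, 53) = 1 divides 10, a solution exists.
Multiply both sides by the inverse of 23 mod 53:
  23^(-1) mod 53 = 30
  x ≡ 30 × 10 ≡ 300 ≡ 35 (mod 53)
Verification: 23 × 35 = 805 = 15 × 53 + 10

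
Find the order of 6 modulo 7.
Powers of 6 mod 7: 6^1≡6, 6^2≡1. Order = 2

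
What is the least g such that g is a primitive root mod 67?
p - 1 = 66 has prime divisors 2, 3, 11. h is a primitive root mod 67 iff h^(66/q) ≢ 1 (mod 67) for each such q.
h = 2: 2^33 ≡ 66, 2^22 ≡ 37, 2^6 ≡ 64 (mod 67); none is 1, so 2 has order 66 and is a primitive root.
The smallest primitive root mod 67 is g = 2.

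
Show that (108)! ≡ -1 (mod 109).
(108)! mod 109 = 108. Since this equals -1 (mod 109), Wilson confirms 109 is prime.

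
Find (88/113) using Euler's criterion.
(88/113) = 88^{56} mod 113 = 1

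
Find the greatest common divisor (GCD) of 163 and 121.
1

Using the Euclidean algorithm:
163 = 1 × 121 + 42
121 = 2 × 42 + 37
42 = 1 × 37 + 5
37 = 7 × 5 + 2
5 = 2 × 2 + 1
2 = 2 × 1 + 0

GCD(163, 121) = 1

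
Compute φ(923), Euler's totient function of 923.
840

Prime factorization: 923 = 13 × 71
Using the formula φ(n) = n × Π(1 - 1/p) for each prime factor p:
φ(923) = 923 × (1 - 1/13) × (1 - 1/71)
φ(923) = 840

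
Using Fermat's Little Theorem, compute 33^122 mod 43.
By Fermat: 33^{42} ≡ 1 (mod 43). 122 = 2×42 + 38. So 33^{122} ≡ 33^{38} ≡ 9 (mod 43)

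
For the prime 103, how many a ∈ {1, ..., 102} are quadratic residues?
For prime 103, there are (p-1)/2 = (103-1)/2 = 51 quadratic residues (excluding 0).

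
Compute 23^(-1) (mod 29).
23^(-1) ≡ 24 (mod 29). Verification: 23 × 24 = 552 ≡ 1 (mod 29)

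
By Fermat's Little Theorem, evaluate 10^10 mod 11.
By Fermat's Little Theorem, 10^{10} ≡ 1 (mod 11) since 11 is prime and gcd(10, 11) = 1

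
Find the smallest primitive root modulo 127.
p - 1 = 126 has prime divisors 2, 3, 7. h is a primitive root mod 127 iff h^(126/q) ≢ 1 (mod 127) for each such q.
h = 2: 2^63 ≡ 1, 2^42 ≡ 1, 2^18 ≡ 16 (mod 127); 2^63 ≡ 1, so not a primitive root.
h = 3: 3^63 ≡ 126, 3^42 ≡ 107, 3^18 ≡ 4 (mod 127); none is 1, so 3 has order 126 and is a primitive root.
The smallest primitive root mod 127 is g = 3.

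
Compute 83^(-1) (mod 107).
49

Using Extended Euclidean Algorithm:
gcd(83, 107) = 1
Bezout coefficients: 83 × 49 + 107 × -38 = 1
So 83 × 49 ≡ 1 (mod 107)
The inverse is 49 mod 107 = 49
Verification: 83 × 49 = 4067 = 38 × 107 + 1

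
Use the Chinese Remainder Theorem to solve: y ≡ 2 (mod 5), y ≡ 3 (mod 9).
M = 5 × 9 = 45. M₁ = 9, y₁ ≡ 4 (mod 5). M₂ = 5, y₂ ≡ 2 (mod 9). y = 2×9×4 + 3×5×2 ≡ 12 (mod 45)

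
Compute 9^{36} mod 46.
39

Using successive squaring:
Binary expansion of 36: 100100
Powers of 9 mod 46 (each is the square of the previous):
  9^1 ≡ 9 (mod 46)
  9^2 ≡ 9² = 81 ≡ 35 (mod 46)
  9^4 ≡ 35² = 1225 ≡ 29 (mod 46)
  9^8 ≡ 29² = 841 ≡ 13 (mod 46)
  9^16 ≡ 13² = 169 ≡ 31 (mod 46)
  9^32 ≡ 31² = 961 ≡ 41 (mod 46)
36 = 32 + 4, so 9^36 = 9^32 × 9^4 ≡ 41 × 29 (mod 46)
Multiplying step by step:
  41 × 29 = 1189 ≡ 39 (mod 46)
Result: 9^36 ≡ 39 (mod 46)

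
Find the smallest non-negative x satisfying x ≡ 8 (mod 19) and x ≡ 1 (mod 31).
M = 19 × 31 = 589. M₁ = 31, y₁ ≡ 8 (mod 19). M₂ = 19, y₂ ≡ 18 (mod 31). x = 8×31×8 + 1×19×18 ≡ 559 (mod 589)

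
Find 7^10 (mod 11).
10 = 8 + 2 (binary 1010). Repeated squaring mod 11: 7^1 ≡ 7; 7^2 ≡ 7² = 49 ≡ 5; 7^4 ≡ 5² = 25 ≡ 3; 7^8 ≡ 3² = 9 ≡ 9. Multiply: 7^10 = 7^8 × 7^2 ≡ 9 × 5 (mod 11): 9 × 5 = 45 ≡ 1. So 7^10 ≡ 1 (mod 11).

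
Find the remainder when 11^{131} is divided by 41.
By Fermat: 11^{40} ≡ 1 (mod 41). 131 = 3×40 + 11. So 11^{131} ≡ 11^{11} ≡ 17 (mod 41)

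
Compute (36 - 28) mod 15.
8

(36 - 28) = 8
8 mod 15 = 8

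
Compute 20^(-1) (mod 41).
20^(-1) ≡ 39 (mod 41). Verification: 20 × 39 = 780 ≡ 1 (mod 41)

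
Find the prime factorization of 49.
7^2

Divide by primes starting from smallest:
49 ÷ 7 = 7
7 ÷ 7 = 1

49 = 7^2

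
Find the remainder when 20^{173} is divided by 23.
By Fermat: 20^{22} ≡ 1 (mod 23). 173 = 7×22 + 19. So 20^{173} ≡ 20^{19} ≡ 17 (mod 23)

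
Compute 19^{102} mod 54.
1

Using successive squaring:
Binary expansion of 102: 1100110
Powers of 19 mod 54 (each is the square of the previous):
  19^1 ≡ 19 (mod 54)
  19^2 ≡ 19² = 361 ≡ 37 (mod 54)
  19^4 ≡ 37² = 1369 ≡ 19 (mod 54)
  19^8 ≡ 19² = 361 ≡ 37 (mod 54)
  19^16 ≡ 37² = 1369 ≡ 19 (mod 54)
  19^32 ≡ 19² = 361 ≡ 37 (mod 54)
  19^64 ≡ 37² = 1369 ≡ 19 (mod 54)
102 = 64 + 32 + 4 + 2, so 19^102 = 19^64 × 19^32 × 19^4 × 19^2 ≡ 19 × 37 × 19 × 37 (mod 54)
Multiplying step by step:
  19 × 37 = 703 ≡ 1 (mod 54)
  1 × 19 = 19 ≡ 19 (mod 54)
  19 × 37 = 703 ≡ 1 (mod 54)
Result: 19^102 ≡ 1 (mod 54)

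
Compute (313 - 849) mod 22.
14

(313 - 849) = -536
-536 mod 22 = 14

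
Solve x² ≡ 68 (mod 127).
The square roots of 68 mod 127 are 103 and 24. Verify: 103² = 10609 ≡ 68 (mod 127)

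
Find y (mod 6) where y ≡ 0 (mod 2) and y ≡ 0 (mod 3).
M = 2 × 3 = 6. M₁ = 3, y₁ ≡ 1 (mod 2). M₂ = 2, y₂ ≡ 2 (mod 3). y = 0×3×1 + 0×2×2 ≡ 0 (mod 6)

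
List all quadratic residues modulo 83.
QRs mod 83: {1, 3, 4, 7, 9, 10, 11, 12, 16, 17, 21, 23, 25, 26, 27, 28, 29, 30, 31, 33, 36, 37, 38, 40, 41, 44, 48, 49, 51, 59, 61, 63, 64, 65, 68, 69, 70, 75, 77, 78, 81}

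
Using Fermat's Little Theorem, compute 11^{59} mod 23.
10

By Fermat's Little Theorem, a^(p-1) ≡ 1 (mod p) for prime p and gcd(a, p) = 1
Here p = 23, so 11^22 ≡ 1 (mod 23)
We can reduce the exponent: 59 mod 22 = 15
So 11^59 ≡ 11^15 (mod 23)
Computing: 11^15 mod 23 = 10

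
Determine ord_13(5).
Powers of 5 mod 13: 5^1≡5, 5^2≡12, 5^3≡8, 5^4≡1. Order = 4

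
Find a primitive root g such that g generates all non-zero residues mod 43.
p - 1 = 42 has prime divisors 2, 3, 7. h is a primitive root mod 43 iff h^(42/q) ≢ 1 (mod 43) for each such q.
h = 2: 2^21 ≡ 42, 2^14 ≡ 1, 2^6 ≡ 21 (mod 43); 2^14 ≡ 1, so not a primitive root.
h = 3: 3^21 ≡ 42, 3^14 ≡ 36, 3^6 ≡ 41 (mod 43); none is 1, so 3 has order 42 and is a primitive root.
The smallest primitive root mod 43 is g = 3.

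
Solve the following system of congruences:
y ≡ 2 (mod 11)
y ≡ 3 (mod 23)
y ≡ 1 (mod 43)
3269

Using the Chinese Remainder Theorem:
M = product of moduli = 10879
For equation 1: M_1 = 989, 989 ≡ 10 (mod 11), inverse of 989 mod 11 is 10 (check: 10 × 10 = 100 ≡ 1 (mod 11))
For equation 2: M_2 = 473, 473 ≡ 13 (mod 23), inverse of 473 mod 23 is 16 (check: 13 × 16 = 208 ≡ 1 (mod 23))
For equation 3: M_3 = 253, 253 ≡ 38 (mod 43), inverse of 253 mod 43 is 17 (check: 38 × 17 = 646 ≡ 1 (mod 43))
Combine: y ≡ Σ r_i×M_i×(M_i⁻¹ mod m_i) = 2×989×10 + 3×473×16 + 1×253×17 = 19780 + 22704 + 4301 = 46785
46785 mod 10879 = 3269
y ≡ 3269 (mod 10879)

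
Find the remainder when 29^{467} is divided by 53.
By Fermat: 29^{52} ≡ 1 (mod 53). 467 = 8×52 + 51. So 29^{467} ≡ 29^{51} ≡ 11 (mod 53)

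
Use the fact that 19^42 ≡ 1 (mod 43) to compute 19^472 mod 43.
By Fermat: 19^{42} ≡ 1 (mod 43). 472 ≡ 10 (mod 42). So 19^{472} ≡ 19^{10} ≡ 40 (mod 43)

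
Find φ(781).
700

Prime factorization: 781 = 11 × 71
Using the formula φ(n) = n × Π(1 - 1/p) for each prime factor p:
φ(781) = 781 × (1 - 1/11) × (1 - 1/71)
φ(781) = 700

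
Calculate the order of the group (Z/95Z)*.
72

Prime factorization: 95 = 5 × 19
Using the formula φ(n) = n × Π(1 - 1/p) for each prime factor p:
φ(95) = 95 × (1 - 1/5) × (1 - 1/19)
φ(95) = 72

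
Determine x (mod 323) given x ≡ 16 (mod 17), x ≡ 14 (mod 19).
33

Using the Chinese Remainder Theorem:
M = product of moduli = 323
For equation 1: M_1 = 19, 19 ≡ 2 (mod 17), inverse of 19 mod 17 is 9 (check: 2 × 9 = 18 ≡ 1 (mod 17))
For equation 2: M_2 = 17, 17 ≡ 17 (mod 19), inverse of 17 mod 19 is 9 (check: 17 × 9 = 153 ≡ 1 (mod 19))
Combine: x ≡ Σ r_i×M_i×(M_i⁻¹ mod m_i) = 16×19×9 + 14×17×9 = 2736 + 2142 = 4878
4878 mod 323 = 33
x ≡ 33 (mod 323)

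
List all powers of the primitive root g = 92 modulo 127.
g^1, g^2, ..., g^{126} mod 127: {92, 82, 51, 120, 118, 61, 24, 49, 63, 81, 86, 38, 67, 68, 33, 115, 39, 32, 23, 84, 108, 30, 93, 47, 6, 44, 111, 52, 85, 73, 112, 17, 40, 124, 105, 8, 101, 21, 27, 71, 55, 107, 65, 11, 123, 13, 53, 50, 28, 36, 10, 31, 58, 2, 57, 37, 102, 113, 109, 122, 48, 98, 126, 35, 45, 76, 7, 9, 66, 103, 78, 64, 46, 41, 89, 60, 59, 94, 12, 88, 95, 104, 43, 19, 97, 34, 80, 121, 83, 16, 75, 42, 54, 15, 110, 87, 3, 22, 119, 26, 106, 100, 56, 72, 20, 62, 116, 4, 114, 74, 77, 99, 91, 117, 96, 69, 125, 70, 90, 25, 14, 18, 5, 79, 29, 1}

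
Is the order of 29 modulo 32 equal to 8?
Yes, ord_32(29) = 8.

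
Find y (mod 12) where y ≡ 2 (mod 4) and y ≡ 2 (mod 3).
M = 4 × 3 = 12. M₁ = 3, y₁ ≡ 3 (mod 4). M₂ = 4, y₂ ≡ 1 (mod 3). y = 2×3×3 + 2×4×1 ≡ 2 (mod 12)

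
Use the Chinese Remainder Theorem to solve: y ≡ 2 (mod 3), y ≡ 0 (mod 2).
M = 3 × 2 = 6. M₁ = 2, y₁ ≡ 2 (mod 3). M₂ = 3, y₂ ≡ 1 (mod 2). y = 2×2×2 + 0×3×1 ≡ 2 (mod 6)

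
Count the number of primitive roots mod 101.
Number of primitive roots mod 101 = φ(100) = 40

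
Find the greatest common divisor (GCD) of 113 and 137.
1

Using the Euclidean algorithm:
113 = 0 × 137 + 113
137 = 1 × 113 + 24
113 = 4 × 24 + 17
24 = 1 × 17 + 7
17 = 2 × 7 + 3
7 = 2 × 3 + 1
3 = 3 × 1 + 0

GCD(113, 137) = 1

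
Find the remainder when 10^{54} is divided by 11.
By Fermat: 10^{10} ≡ 1 (mod 11). 54 = 5×10 + 4. So 10^{54} ≡ 10^{4} ≡ 1 (mod 11)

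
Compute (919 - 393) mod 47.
9

(919 - 393) = 526
526 mod 47 = 9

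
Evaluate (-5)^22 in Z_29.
Using repeated squaring. (-5) ≡ 24 (mod 29). 22 = 16 + 4 + 2 (binary 10110). Repeated squaring mod 29: 24^1 ≡ 24; 24^2 ≡ 24² = 576 ≡ 25; 24^4 ≡ 25² = 625 ≡ 16; 24^8 ≡ 16² = 256 ≡ 24; 24^16 ≡ 24² = 576 ≡ 25. Multiply: (-5)^22 ≡ 24^16 × 24^4 × 24^2 ≡ 25 × 16 × 25 (mod 29): 25 × 16 = 400 ≡ 23; 23 × 25 = 575 ≡ 24. So (-5)^22 ≡ 24 (mod 29).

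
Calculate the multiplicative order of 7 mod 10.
Powers of 7 mod 10: 7^1≡7, 7^2≡9, 7^3≡3, 7^4≡1. Order = 4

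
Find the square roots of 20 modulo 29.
The square roots of 20 mod 29 are 7 and 22. Verify: 7² = 49 ≡ 20 (mod 29)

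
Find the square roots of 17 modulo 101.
The square roots of 17 mod 101 are 44 and 57. Verify: 44² = 1936 ≡ 17 (mod 101)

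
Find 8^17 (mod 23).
Using repeated squaring. 17 = 16 + 1 (binary 10001). Repeated squaring mod 23: 8^1 ≡ 8; 8^2 ≡ 8² = 64 ≡ 18; 8^4 ≡ 18² = 324 ≡ 2; 8^8 ≡ 2² = 4 ≡ 4; 8^16 ≡ 4² = 16 ≡ 16. Multiply: 8^17 = 8^16 × 8^1 ≡ 16 × 8 (mod 23): 16 × 8 = 128 ≡ 13. So 8^17 ≡ 13 (mod 23).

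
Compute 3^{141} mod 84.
27

Using successive squaring:
Binary expansion of 141: 10001101
Powers of 3 mod 84 (each is the square of the previous):
  3^1 ≡ 3 (mod 84)
  3^2 ≡ 3² = 9 ≡ 9 (mod 84)
  3^4 ≡ 9² = 81 ≡ 81 (mod 84)
  3^8 ≡ 81² = 6561 ≡ 9 (mod 84)
  3^16 ≡ 9² = 81 ≡ 81 (mod 84)
  3^32 ≡ 81² = 6561 ≡ 9 (mod 84)
  3^64 ≡ 9² = 81 ≡ 81 (mod 84)
  3^128 ≡ 81² = 6561 ≡ 9 (mod 84)
141 = 128 + 8 + 4 + 1, so 3^141 = 3^128 × 3^8 × 3^4 × 3^1 ≡ 9 × 9 × 81 × 3 (mod 84)
Multiplying step by step:
  9 × 9 = 81 ≡ 81 (mod 84)
  81 × 81 = 6561 ≡ 9 (mod 84)
  9 × 3 = 27 ≡ 27 (mod 84)
Result: 3^141 ≡ 27 (mod 84)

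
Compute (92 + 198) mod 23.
14

(92 + 198) = 290
290 mod 23 = 14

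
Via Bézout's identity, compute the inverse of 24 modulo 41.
Extended GCD: 24(12) + 41(-7) = 1. So 24^(-1) ≡ 12 ≡ 12 (mod 41). Verify: 24 × 12 = 288 ≡ 1 (mod 41)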